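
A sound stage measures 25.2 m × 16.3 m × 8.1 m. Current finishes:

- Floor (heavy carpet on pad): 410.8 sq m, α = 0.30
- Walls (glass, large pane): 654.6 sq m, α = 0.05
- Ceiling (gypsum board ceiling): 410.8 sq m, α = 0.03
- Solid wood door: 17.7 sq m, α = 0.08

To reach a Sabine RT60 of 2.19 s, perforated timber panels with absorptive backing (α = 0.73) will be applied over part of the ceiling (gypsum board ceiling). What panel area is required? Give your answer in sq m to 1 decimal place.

107.0

Equivalent absorption area: A₁ = 410.8*0.30 + 654.6*0.05 + 410.8*0.03 + 17.7*0.08 = 169.710 sq m.
Required A₂ = 0.161·3327.156/2.19 = 244.599 sabins.
Absorption to add: 244.599 − 169.710 = 74.889 sabins.
Net gain per sq m: Δα = 0.73 − 0.03 = 0.70.
Area = ΔA/Δα = 74.889/0.70 = 107.0 sq m.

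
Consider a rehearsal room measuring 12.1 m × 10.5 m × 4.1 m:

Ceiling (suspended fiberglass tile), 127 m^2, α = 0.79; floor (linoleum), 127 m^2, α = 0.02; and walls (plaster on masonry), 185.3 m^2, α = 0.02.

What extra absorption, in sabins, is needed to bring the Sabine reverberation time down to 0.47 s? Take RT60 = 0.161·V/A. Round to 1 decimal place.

71.9 sabins

Total absorption A₁ = 127·0.79 + 127·0.02 + 185.3·0.02
  = 100.330 + 2.540 + 3.706 = 106.576 m^2 sabins.
V = 520.905 m³. Required absorption A₂ = 0.161 × 520.905 / 0.47 = 178.438 sabins.
ΔA = A₂ − A₁ = 178.438 − 106.576 = 71.9 sabins.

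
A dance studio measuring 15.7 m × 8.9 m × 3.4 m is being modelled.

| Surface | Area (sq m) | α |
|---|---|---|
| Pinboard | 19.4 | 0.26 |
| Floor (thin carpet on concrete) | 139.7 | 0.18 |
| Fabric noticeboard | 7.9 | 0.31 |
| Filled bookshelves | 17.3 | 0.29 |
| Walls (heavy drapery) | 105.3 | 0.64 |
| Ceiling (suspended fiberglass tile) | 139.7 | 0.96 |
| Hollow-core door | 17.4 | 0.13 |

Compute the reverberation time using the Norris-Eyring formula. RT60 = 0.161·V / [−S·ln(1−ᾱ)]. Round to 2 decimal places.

Total surface area S = 19.4 + 139.7 + 7.9 + 17.3 + 105.3 + 139.7 + 17.4 = 446.7 sq m.
Absorption A = 19.4·0.26 + 139.7·0.18 + 7.9·0.31 + 17.3·0.29 + 105.3·0.64 + 139.7·0.96 + 17.4·0.13 = 241.422 sabins.
ᾱ = 241.422 / 446.7 = 0.5405.
−S·ln(1−ᾱ) = −446.7 × ln(1 − 0.5405) = 347.361.
V = 15.7 × 8.9 × 3.4 = 475.082 m³.
T = 0.161·V/[−S·ln(1−ᾱ)] = 0.161·475.082/347.361 = 0.22 s.

0.22 sec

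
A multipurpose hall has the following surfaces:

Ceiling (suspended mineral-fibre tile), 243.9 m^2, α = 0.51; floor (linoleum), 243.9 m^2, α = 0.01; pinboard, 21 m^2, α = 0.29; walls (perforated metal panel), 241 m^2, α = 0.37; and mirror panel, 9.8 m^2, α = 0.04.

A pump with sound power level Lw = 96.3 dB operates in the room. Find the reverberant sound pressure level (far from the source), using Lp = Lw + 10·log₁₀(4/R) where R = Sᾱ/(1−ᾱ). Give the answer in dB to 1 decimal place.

A = 222.480 sabins; S = 759.6 m^2.
ᾱ = 0.2929, so room constant R = A/(1−ᾱ) = 314.637 m^2.
Lp = Lw + 10 log₁₀(4/R) = 96.3 -18.96 = 77.3 dB.

77.3 dB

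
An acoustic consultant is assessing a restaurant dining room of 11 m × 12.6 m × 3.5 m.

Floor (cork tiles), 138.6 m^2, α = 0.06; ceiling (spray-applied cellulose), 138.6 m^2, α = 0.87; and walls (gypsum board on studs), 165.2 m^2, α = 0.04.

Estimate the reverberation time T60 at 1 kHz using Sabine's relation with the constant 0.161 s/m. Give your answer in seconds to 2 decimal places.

0.58 s

Summing Sᵢαᵢ: 8.316 + 120.582 + 6.608 → A = 135.506 sabins.
V = 11·12.6·3.5 = 485.1 m³.
T = 0.161 V/A = 0.161·485.1/135.506 = 0.58 s.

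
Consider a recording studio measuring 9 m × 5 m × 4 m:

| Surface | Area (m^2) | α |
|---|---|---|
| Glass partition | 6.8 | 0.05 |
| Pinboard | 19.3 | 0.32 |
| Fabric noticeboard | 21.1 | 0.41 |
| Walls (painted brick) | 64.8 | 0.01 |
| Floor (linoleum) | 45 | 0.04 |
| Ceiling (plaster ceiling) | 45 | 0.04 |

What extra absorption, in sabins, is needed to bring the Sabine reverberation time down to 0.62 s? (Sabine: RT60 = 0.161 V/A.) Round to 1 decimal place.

Summing Sᵢαᵢ: 0.340 + 6.176 + 8.651 + 0.648 + 1.800 + 1.800 → A₁ = 19.415 sabins.
V = 180 m³. Required absorption A₂ = 0.161 × 180 / 0.62 = 46.742 sabins.
Shortfall: 46.742 − 19.415 = 27.3 sabins.

27.3 sabins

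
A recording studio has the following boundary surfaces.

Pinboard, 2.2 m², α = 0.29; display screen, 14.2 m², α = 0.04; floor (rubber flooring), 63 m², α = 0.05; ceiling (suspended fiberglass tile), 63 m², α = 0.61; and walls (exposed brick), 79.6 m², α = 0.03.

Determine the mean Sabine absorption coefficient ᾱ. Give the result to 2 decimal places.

S = Σ Sᵢ = 2.2 + 14.2 + 63 + 63 + 79.6 = 222.0 m².
A = 2.2×0.29 + 14.2×0.04 + 63×0.05 + 63×0.61 + 79.6×0.03 = 45.174 sabins.
ᾱ = 45.174 / 222.0 = 0.20.

0.20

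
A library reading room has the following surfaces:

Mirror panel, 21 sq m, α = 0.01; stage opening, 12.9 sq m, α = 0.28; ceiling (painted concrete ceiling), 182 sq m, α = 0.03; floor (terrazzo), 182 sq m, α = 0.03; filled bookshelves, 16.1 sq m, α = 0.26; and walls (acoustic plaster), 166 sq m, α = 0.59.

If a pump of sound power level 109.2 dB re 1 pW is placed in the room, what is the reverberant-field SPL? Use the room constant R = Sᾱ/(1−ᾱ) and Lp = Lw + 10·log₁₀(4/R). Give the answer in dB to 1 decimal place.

93.6 dB

Σ(Sᵢαᵢ) = 21·0.01 + 12.9·0.28 + 182·0.03 + 182·0.03 + 16.1·0.26 + 166·0.59 = 116.868; total area S = 580.0 sq m.
ᾱ = 0.2015, so room constant R = A/(1−ᾱ) = 146.359 sq m.
Lp = 109.2 + 10·log₁₀(4/146.359) = 109.2 + (-15.63) = 93.6 dB.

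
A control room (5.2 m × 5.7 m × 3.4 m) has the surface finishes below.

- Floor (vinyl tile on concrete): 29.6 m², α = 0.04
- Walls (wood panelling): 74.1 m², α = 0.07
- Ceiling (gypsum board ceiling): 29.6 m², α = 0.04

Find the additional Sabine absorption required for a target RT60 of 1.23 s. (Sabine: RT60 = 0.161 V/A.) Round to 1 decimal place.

5.6 sabins

Equivalent absorption area: A₁ = 29.6×0.04 + 74.1×0.07 + 29.6×0.04 = 7.555 m².
For T = 1.23 s, need A₂ = 0.161·V/T = 0.161·100.776/1.23 = 13.191 sabins.
Shortfall: 13.191 − 7.555 = 5.6 sabins.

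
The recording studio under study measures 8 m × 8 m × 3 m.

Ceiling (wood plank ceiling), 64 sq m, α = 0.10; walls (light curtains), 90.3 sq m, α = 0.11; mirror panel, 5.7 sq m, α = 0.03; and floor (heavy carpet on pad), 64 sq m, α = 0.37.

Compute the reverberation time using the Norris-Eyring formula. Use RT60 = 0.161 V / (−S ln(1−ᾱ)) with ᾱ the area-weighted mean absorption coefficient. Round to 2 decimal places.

0.70 s

S = Σ Sᵢ = 224.0 sq m.
Σ(Sᵢαᵢ) = 64×0.10 + 90.3×0.11 + 5.7×0.03 + 64×0.37 = 40.184.
ᾱ = 40.184 / 224.0 = 0.1794.
Eyring denominator: −S ln(1−ᾱ) = 44.289.
V = 8 × 8 × 3 = 192 m³.
T = 0.161·V/[−S·ln(1−ᾱ)] = 0.161·192/44.289 = 0.70 s.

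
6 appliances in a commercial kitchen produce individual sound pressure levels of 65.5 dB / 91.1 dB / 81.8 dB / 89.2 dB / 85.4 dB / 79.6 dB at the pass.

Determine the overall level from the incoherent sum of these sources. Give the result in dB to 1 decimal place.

94.3 dB

Sum in the linear (power) domain: Σ 10^(Lᵢ/10) = 10^(65.5/10) + 10^(91.1/10) + 10^(81.8/10) + 10^(89.2/10) + 10^(85.4/10) + 10^(79.6/10) = 2.713e+09.
Back to dB: 10·log₁₀ Σ = 94.3 dB.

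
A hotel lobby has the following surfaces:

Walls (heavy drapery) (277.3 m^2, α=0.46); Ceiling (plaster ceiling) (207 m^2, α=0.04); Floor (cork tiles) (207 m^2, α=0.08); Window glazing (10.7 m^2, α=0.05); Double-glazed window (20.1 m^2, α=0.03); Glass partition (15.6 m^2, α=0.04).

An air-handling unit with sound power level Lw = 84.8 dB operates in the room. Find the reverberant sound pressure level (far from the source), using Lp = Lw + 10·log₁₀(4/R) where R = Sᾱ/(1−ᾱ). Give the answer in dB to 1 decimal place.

Σ(Sᵢαᵢ) = 277.3×0.46 + 207×0.04 + 207×0.08 + 10.7×0.05 + 20.1×0.03 + 15.6×0.04 = 154.160; total area S = 737.7 m^2.
ᾱ = 154.160/737.7 = 0.2090; R = Sᾱ/(1−ᾱ) = 154.160/(1−0.2090) = 194.893 m^2.
Lp = 84.8 + 10·log₁₀(4/194.893) = 84.8 + (-16.88) = 67.9 dB.

67.9 dB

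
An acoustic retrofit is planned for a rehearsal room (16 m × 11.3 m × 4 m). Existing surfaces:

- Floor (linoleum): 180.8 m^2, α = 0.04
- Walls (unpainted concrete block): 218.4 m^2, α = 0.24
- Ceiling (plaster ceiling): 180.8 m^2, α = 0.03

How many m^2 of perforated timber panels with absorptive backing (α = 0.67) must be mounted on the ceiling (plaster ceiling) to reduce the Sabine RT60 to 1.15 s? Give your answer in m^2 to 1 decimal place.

56.5

Total absorption A₁ = 180.8×0.04 + 218.4×0.24 + 180.8×0.03
  = 7.232 + 52.416 + 5.424 = 65.072 m^2 sabins.
Required A₂ = 0.161·723.2/1.15 = 101.248 sabins.
ΔA needed = 101.248 − 65.072 = 36.176 sabins.
Net gain per m^2: Δα = 0.67 − 0.03 = 0.64.
Panel area = 36.176 / 0.64 = 56.5 m^2.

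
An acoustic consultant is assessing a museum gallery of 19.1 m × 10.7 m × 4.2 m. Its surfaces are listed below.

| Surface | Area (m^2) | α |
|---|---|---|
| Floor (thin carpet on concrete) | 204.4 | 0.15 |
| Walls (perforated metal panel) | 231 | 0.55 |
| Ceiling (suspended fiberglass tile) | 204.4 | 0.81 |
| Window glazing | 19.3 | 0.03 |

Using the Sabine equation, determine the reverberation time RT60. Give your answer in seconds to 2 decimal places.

0.43 sec

Total absorption A = 204.4·0.15 + 231·0.55 + 204.4·0.81 + 19.3·0.03
  = 30.660 + 127.050 + 165.564 + 0.579 = 323.853 m^2 sabins.
Room volume: 858.354 m³.
T = 0.161 V/A = 0.161·858.354/323.853 = 0.43 s.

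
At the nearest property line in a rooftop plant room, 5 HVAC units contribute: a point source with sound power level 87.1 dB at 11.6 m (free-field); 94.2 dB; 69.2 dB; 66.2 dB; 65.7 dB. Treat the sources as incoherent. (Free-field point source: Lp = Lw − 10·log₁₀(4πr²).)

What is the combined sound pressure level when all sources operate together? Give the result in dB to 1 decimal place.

94.2 dB

Source at 11.6 m: Lp = 87.1 − 10·log₁₀(4π·11.6²) = 87.1 − 10·log₁₀(1690.931) = 54.8 dB.
Sum in the linear (power) domain: Σ 10^(Lᵢ/10) = 10^(54.8/10) + 10^(94.2/10) + 10^(69.2/10) + 10^(66.2/10) + 10^(65.7/10) = 2.647e+09.
Back to dB: 10·log₁₀ Σ = 94.2 dB.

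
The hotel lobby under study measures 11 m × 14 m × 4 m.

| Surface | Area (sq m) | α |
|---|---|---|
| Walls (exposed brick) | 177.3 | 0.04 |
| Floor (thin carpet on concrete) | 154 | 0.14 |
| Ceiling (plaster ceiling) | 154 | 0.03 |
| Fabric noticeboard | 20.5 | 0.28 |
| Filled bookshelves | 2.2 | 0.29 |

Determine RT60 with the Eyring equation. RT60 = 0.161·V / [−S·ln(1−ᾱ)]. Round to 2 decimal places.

2.40 sec

Total surface area S = 177.3 + 154 + 154 + 20.5 + 2.2 = 508.0 sq m.
Σ(Sᵢαᵢ) = 177.3×0.04 + 154×0.14 + 154×0.03 + 20.5×0.28 + 2.2×0.29 = 39.650.
Mean coefficient ᾱ = A/S = 0.0781.
Eyring denominator: −S ln(1−ᾱ) = 41.310.
V = 11 × 14 × 4 = 616 m³.
T = 0.161·V/[−S·ln(1−ᾱ)] = 0.161·616/41.310 = 2.40 s.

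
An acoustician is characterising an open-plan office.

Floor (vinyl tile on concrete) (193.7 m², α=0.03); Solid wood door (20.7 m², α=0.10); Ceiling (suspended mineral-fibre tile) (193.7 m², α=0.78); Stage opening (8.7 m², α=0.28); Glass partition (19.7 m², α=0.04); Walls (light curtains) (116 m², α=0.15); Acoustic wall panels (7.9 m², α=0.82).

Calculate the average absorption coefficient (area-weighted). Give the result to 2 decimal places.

0.33

S = Σ Sᵢ = 193.7 + 20.7 + 193.7 + 8.7 + 19.7 + 116 + 7.9 = 560.4 m².
Σ(Sᵢαᵢ) = 193.7×0.03 + 20.7×0.10 + 193.7×0.78 + 8.7×0.28 + 19.7×0.04 + 116×0.15 + 7.9×0.82 = 186.069.
ᾱ = 186.069 / 560.4 = 0.33.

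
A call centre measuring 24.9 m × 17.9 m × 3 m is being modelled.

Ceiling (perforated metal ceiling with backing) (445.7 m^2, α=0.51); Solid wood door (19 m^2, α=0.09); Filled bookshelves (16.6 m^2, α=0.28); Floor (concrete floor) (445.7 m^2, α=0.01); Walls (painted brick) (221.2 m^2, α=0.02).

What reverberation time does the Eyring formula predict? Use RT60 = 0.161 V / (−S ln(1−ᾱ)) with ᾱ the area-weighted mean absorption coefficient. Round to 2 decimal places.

0.79 s

Total surface area S = 445.7 + 19 + 16.6 + 445.7 + 221.2 = 1148.2 m^2.
Absorption A = 445.7×0.51 + 19×0.09 + 16.6×0.28 + 445.7×0.01 + 221.2×0.02 = 242.546 sabins.
ᾱ = 242.546 / 1148.2 = 0.2112.
Eyring denominator: −S ln(1−ᾱ) = 272.402.
V = 24.9 × 17.9 × 3 = 1337.13 m³.
T = 0.161·V/[−S·ln(1−ᾱ)] = 0.161·1337.13/272.402 = 0.79 s.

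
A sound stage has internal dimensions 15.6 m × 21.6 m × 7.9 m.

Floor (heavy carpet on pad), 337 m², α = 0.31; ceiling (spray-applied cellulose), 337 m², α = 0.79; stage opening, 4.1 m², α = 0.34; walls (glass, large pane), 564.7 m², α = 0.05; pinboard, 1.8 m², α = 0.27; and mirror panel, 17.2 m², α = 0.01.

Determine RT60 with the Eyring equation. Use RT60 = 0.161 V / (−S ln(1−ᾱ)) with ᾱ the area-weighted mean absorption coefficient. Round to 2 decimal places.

0.89 seconds

Total surface area S = 337 + 337 + 4.1 + 564.7 + 1.8 + 17.2 = 1261.8 m².
Absorption A = 337×0.31 + 337×0.79 + 4.1×0.34 + 564.7×0.05 + 1.8×0.27 + 17.2×0.01 = 400.987 sabins.
ᾱ = 400.987 / 1261.8 = 0.3178.
Eyring denominator: −S ln(1−ᾱ) = 482.553.
V = 15.6 × 21.6 × 7.9 = 2661.984 m³.
T = 0.161·V/[−S·ln(1−ᾱ)] = 0.161·2661.984/482.553 = 0.89 s.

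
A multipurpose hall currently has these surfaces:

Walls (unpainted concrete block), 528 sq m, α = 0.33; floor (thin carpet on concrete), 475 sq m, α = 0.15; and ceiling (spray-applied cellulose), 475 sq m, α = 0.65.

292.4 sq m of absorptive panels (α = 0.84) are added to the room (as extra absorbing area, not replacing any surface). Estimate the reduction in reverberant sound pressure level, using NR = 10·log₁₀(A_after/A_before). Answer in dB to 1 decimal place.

Equivalent absorption area: A_before = 528*0.33 + 475*0.15 + 475*0.65 = 554.240 sq m.
Treatment contributes 292.4·0.84 = 245.616 sabins.
A_after = 554.240 + 245.616 = 799.856 sabins.
Reduction = 10 log₁₀(A_after/A_before) = 10 log₁₀(1.4432) = 1.6 dB.

1.6 dB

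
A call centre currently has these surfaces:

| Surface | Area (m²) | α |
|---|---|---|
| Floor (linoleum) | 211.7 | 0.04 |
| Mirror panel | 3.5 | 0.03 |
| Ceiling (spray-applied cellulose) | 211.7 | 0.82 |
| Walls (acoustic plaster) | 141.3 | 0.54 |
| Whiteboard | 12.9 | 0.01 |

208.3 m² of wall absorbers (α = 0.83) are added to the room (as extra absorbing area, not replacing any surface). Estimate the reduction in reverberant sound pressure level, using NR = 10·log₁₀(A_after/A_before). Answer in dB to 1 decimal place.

2.2 dB

A_before = Σ Sᵢαᵢ = 211.7·0.04 + 3.5·0.03 + 211.7·0.82 + 141.3·0.54 + 12.9·0.01 = 258.598 sabins.
Added absorption = 208.3 × 0.83 = 172.889 sabins.
New total A_after = 431.487 sabins.
NR = 10·log₁₀(431.487/258.598) = 2.2 dB.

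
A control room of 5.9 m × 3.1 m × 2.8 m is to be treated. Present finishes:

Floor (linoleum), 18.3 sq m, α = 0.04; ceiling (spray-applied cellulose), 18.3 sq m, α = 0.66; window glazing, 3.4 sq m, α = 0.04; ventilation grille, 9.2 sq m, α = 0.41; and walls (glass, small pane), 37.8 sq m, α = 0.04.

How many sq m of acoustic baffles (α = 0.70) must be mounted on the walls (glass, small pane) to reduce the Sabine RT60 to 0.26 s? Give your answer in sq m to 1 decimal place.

Summing Sᵢαᵢ: 0.732 + 12.078 + 0.136 + 3.772 + 1.512 → A₁ = 18.230 sabins.
Required A₂ = 0.161·51.212/0.26 = 31.712 sabins.
ΔA needed = 31.712 − 18.230 = 13.482 sabins.
Net gain per sq m: Δα = 0.70 − 0.04 = 0.66.
Panel area = 13.482 / 0.66 = 20.4 sq m.

20.4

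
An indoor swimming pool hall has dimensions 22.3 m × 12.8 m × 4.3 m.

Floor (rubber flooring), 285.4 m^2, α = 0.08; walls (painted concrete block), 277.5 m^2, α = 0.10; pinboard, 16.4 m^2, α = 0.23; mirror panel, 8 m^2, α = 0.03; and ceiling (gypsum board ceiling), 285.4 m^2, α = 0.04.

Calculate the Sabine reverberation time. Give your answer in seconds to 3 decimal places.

Summing Sᵢαᵢ: 22.832 + 27.750 + 3.772 + 0.240 + 11.416 → A = 66.010 sabins.
Room volume: 1227.392 m³.
Sabine: RT60 = 0.161 × 1227.392 / 66.010 = 2.994 s.

2.994 s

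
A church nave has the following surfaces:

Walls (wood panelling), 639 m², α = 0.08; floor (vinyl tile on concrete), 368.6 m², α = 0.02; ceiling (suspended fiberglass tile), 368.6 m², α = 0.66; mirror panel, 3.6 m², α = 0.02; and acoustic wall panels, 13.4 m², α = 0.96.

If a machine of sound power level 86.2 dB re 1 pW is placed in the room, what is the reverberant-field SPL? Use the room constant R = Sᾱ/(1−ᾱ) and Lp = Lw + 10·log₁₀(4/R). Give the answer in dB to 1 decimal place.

A = 314.704 sabins; S = 1393.2 m².
ᾱ = 0.2259, so room constant R = A/(1−ᾱ) = 406.542 m².
Lp = Lw + 10 log₁₀(4/R) = 86.2 -20.07 = 66.1 dB.

66.1 dB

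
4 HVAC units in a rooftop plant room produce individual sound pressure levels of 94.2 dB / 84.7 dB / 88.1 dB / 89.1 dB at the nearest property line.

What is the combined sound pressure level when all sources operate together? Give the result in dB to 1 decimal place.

Converting to relative power and adding: 10^(94.2/10) + 10^(84.7/10) + 10^(88.1/10) + 10^(89.1/10) = 4.384e+09.
Combined level = 10 log₁₀(4.384e+09) = 96.4 dB.

96.4 dB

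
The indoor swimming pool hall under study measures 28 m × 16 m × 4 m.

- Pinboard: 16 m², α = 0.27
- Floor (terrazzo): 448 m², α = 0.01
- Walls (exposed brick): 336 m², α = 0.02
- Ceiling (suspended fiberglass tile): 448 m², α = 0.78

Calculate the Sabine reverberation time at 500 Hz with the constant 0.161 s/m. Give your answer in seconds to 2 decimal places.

0.79 sec

Total absorption A = 16×0.27 + 448×0.01 + 336×0.02 + 448×0.78
  = 4.320 + 4.480 + 6.720 + 349.440 = 364.960 m² sabins.
Volume V = 28 × 16 × 4 = 1792 m³.
Sabine: RT60 = 0.161 × 1792 / 364.960 = 0.79 s.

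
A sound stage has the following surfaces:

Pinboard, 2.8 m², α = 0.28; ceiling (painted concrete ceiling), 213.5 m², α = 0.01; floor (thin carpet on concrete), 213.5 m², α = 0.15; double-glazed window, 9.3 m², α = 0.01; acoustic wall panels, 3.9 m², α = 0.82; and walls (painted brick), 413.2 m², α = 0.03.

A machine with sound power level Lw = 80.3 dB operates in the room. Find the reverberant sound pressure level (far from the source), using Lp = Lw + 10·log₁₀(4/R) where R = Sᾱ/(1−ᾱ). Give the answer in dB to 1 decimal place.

69.0 dB

A = 50.631 sabins; S = 856.2 m².
ᾱ = 50.631/856.2 = 0.0591; R = Sᾱ/(1−ᾱ) = 50.631/(1−0.0591) = 53.811 m².
Lp = Lw + 10 log₁₀(4/R) = 80.3 -11.29 = 69.0 dB.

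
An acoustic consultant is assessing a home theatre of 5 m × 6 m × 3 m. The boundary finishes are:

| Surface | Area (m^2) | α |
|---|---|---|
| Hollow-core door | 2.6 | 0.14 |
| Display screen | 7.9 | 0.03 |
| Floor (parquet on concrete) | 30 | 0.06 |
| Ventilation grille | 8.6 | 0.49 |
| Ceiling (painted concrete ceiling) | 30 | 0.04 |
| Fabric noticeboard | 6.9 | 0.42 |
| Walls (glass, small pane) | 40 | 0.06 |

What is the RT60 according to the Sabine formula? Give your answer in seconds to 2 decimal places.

Summing Sᵢαᵢ: 0.364 + 0.237 + 1.800 + 4.214 + 1.200 + 2.898 + 2.400 → A = 13.113 sabins.
Room volume: 90 m³.
Sabine: RT60 = 0.161 × 90 / 13.113 = 1.11 s.

1.11 s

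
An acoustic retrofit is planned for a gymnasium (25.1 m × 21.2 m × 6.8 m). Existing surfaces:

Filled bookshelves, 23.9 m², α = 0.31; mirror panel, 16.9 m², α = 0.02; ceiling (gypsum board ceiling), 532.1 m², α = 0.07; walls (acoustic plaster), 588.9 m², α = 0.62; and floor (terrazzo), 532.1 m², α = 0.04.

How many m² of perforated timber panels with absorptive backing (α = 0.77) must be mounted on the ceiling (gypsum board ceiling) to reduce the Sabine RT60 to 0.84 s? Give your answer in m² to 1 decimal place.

Total absorption A₁ = 23.9·0.31 + 16.9·0.02 + 532.1·0.07 + 588.9·0.62 + 532.1·0.04
  = 7.409 + 0.338 + 37.247 + 365.118 + 21.284 = 431.396 m² sabins.
V = 3618.416 m³. Target absorption A₂ = 0.161 × 3618.416 / 0.84 = 693.530 sabins.
Absorption to add: 693.530 − 431.396 = 262.134 sabins.
Net gain per m²: Δα = 0.77 − 0.07 = 0.70.
Area = ΔA/Δα = 262.134/0.70 = 374.5 m².

374.5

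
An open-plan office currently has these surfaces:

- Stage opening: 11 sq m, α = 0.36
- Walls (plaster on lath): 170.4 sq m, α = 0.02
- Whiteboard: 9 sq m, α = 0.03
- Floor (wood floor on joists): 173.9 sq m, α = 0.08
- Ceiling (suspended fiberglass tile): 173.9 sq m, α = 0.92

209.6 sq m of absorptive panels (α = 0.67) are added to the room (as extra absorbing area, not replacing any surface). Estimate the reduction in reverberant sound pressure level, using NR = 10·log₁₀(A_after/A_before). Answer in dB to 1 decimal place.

Summing Sᵢαᵢ: 3.960 + 3.408 + 0.270 + 13.912 + 159.988 → A_before = 181.538 sabins.
Treatment contributes 209.6·0.67 = 140.432 sabins.
A_after = 181.538 + 140.432 = 321.970 sabins.
Reduction = 10 log₁₀(A_after/A_before) = 10 log₁₀(1.7736) = 2.5 dB.

2.5 dB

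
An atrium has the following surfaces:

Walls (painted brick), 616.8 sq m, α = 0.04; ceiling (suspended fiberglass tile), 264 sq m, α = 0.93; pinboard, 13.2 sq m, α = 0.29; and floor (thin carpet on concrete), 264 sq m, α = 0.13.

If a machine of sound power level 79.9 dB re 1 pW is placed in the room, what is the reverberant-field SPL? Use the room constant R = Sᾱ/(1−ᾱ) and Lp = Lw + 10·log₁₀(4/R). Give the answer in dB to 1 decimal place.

59.7 dB

Σ(Sᵢαᵢ) = 616.8·0.04 + 264·0.93 + 13.2·0.29 + 264·0.13 = 308.340; total area S = 1158.0 sq m.
ᾱ = 0.2663, so room constant R = A/(1−ᾱ) = 420.254 sq m.
Lp = 79.9 + 10·log₁₀(4/420.254) = 79.9 + (-20.21) = 59.7 dB.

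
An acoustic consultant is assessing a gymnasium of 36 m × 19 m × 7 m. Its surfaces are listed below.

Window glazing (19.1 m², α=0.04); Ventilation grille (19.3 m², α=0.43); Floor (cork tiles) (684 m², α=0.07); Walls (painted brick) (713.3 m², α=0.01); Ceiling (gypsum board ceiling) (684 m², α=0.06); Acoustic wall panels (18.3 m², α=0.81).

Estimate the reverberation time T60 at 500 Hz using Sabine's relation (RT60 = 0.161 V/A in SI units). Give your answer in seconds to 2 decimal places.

A = Σ Sᵢαᵢ = 19.1×0.04 + 19.3×0.43 + 684×0.07 + 713.3×0.01 + 684×0.06 + 18.3×0.81 = 119.939 sabins.
Volume V = 36 × 19 × 7 = 4788 m³.
Sabine: RT60 = 0.161 × 4788 / 119.939 = 6.43 s.

6.43 s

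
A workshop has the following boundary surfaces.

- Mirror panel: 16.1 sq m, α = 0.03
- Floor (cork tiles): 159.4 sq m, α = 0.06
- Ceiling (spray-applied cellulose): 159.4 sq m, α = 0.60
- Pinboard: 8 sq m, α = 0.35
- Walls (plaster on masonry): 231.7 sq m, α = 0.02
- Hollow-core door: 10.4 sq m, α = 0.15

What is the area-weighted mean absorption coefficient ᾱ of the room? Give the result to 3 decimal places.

Total surface area S = 585.0 sq m.
A = 16.1*0.03 + 159.4*0.06 + 159.4*0.60 + 8*0.35 + 231.7*0.02 + 10.4*0.15 = 114.681 sabins.
ᾱ = A/S = 0.196.

0.196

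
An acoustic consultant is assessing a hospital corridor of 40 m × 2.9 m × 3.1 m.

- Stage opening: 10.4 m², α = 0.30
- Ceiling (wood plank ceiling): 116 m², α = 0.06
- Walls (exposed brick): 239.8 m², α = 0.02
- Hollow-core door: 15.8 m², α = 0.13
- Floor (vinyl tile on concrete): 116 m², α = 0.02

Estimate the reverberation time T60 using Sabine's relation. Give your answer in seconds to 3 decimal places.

3.008 seconds

Equivalent absorption area: A = 10.4×0.30 + 116×0.06 + 239.8×0.02 + 15.8×0.13 + 116×0.02 = 19.250 m².
Room volume: 359.6 m³.
T = 0.161 V/A = 0.161·359.6/19.250 = 3.008 s.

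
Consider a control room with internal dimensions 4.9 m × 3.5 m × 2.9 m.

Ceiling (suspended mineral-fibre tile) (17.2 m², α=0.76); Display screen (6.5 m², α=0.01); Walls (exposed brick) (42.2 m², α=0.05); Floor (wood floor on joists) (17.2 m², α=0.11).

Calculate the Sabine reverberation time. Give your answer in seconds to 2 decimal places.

Summing Sᵢαᵢ: 13.072 + 0.065 + 2.110 + 1.892 → A = 17.139 sabins.
Room volume: 49.735 m³.
RT60 = 0.161 · V / A = 0.161 × 49.735 / 17.139 = 0.47 s.

0.47 s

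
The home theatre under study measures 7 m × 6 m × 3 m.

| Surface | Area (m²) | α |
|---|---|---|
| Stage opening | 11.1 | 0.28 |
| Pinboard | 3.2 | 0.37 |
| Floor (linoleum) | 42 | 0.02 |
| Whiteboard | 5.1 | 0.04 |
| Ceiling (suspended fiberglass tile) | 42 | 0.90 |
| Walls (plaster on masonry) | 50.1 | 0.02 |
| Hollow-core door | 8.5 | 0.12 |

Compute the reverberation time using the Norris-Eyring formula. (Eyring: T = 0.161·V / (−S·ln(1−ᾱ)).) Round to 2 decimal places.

Total surface area S = 11.1 + 3.2 + 42 + 5.1 + 42 + 50.1 + 8.5 = 162.0 m².
Absorption A = 11.1×0.28 + 3.2×0.37 + 42×0.02 + 5.1×0.04 + 42×0.90 + 50.1×0.02 + 8.5×0.12 = 45.158 sabins.
ᾱ = 45.158 / 162.0 = 0.2788.
−S·ln(1−ᾱ) = −162.0 × ln(1 − 0.2788) = 52.948.
V = 7 × 6 × 3 = 126 m³.
RT60 = 0.161 × 126 / 52.948 = 0.38 s.

0.38 sec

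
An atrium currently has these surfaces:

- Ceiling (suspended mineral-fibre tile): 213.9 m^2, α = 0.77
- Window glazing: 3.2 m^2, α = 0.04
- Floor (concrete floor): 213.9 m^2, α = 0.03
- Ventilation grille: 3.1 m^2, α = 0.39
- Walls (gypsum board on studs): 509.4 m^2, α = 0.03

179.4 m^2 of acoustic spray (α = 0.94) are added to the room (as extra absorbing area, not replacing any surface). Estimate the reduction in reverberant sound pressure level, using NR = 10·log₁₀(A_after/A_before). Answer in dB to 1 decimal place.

2.8 dB

Summing Sᵢαᵢ: 164.703 + 0.128 + 6.417 + 1.209 + 15.282 → A_before = 187.739 sabins.
Added absorption = 179.4 × 0.94 = 168.636 sabins.
A_after = 187.739 + 168.636 = 356.375 sabins.
NR = 10·log₁₀(356.375/187.739) = 2.8 dB.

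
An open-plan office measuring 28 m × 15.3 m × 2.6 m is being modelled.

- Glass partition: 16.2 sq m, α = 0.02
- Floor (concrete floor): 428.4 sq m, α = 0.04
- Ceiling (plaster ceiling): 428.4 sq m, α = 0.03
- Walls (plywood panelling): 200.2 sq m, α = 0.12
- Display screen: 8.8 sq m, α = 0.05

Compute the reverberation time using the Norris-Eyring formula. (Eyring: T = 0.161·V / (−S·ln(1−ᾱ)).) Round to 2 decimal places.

3.19 s

S = Σ Sᵢ = 1082.0 sq m.
Absorption A = 16.2·0.02 + 428.4·0.04 + 428.4·0.03 + 200.2·0.12 + 8.8·0.05 = 54.776 sabins.
Mean coefficient ᾱ = A/S = 0.0506.
−S·ln(1−ᾱ) = −1082.0 × ln(1 − 0.0506) = 56.183.
V = 28 × 15.3 × 2.6 = 1113.84 m³.
RT60 = 0.161 × 1113.84 / 56.183 = 3.19 s.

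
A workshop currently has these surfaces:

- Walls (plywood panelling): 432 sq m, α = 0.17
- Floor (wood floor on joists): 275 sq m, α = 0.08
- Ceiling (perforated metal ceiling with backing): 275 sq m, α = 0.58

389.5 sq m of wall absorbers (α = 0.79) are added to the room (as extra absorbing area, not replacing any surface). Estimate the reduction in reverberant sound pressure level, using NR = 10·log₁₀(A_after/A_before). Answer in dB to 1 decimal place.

3.4 dB

Equivalent absorption area: A_before = 432·0.17 + 275·0.08 + 275·0.58 = 254.940 sq m.
Added absorption = 389.5 × 0.79 = 307.705 sabins.
New total A_after = 562.645 sabins.
NR = 10·log₁₀(562.645/254.940) = 3.4 dB.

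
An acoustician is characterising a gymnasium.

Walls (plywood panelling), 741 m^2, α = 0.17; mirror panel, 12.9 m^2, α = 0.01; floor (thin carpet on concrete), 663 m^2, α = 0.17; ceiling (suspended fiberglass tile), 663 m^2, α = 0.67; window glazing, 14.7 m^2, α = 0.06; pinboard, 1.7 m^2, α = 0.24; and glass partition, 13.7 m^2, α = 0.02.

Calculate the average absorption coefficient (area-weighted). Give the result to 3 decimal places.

S = Σ Sᵢ = 741 + 12.9 + 663 + 663 + 14.7 + 1.7 + 13.7 = 2110.0 m^2.
Σ(Sᵢαᵢ) = 741*0.17 + 12.9*0.01 + 663*0.17 + 663*0.67 + 14.7*0.06 + 1.7*0.24 + 13.7*0.02 = 684.583.
ᾱ = 684.583 / 2110.0 = 0.324.

0.324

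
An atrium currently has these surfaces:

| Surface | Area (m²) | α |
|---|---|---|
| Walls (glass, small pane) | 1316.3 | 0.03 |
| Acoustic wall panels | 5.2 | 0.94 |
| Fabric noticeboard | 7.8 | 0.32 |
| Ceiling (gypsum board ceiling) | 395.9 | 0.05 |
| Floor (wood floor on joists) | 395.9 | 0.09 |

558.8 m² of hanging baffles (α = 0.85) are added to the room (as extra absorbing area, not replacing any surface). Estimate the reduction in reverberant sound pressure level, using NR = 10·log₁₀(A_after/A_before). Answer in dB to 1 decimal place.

7.5 dB

A_before = Σ Sᵢαᵢ = 1316.3*0.03 + 5.2*0.94 + 7.8*0.32 + 395.9*0.05 + 395.9*0.09 = 102.299 sabins.
Added absorption = 558.8 × 0.85 = 474.980 sabins.
New total A_after = 577.279 sabins.
Reduction = 10 log₁₀(A_after/A_before) = 10 log₁₀(5.6431) = 7.5 dB.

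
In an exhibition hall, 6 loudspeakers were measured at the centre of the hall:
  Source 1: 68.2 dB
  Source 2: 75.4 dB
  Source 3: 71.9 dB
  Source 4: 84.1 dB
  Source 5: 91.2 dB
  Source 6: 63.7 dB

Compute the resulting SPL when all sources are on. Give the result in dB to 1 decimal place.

Converting to relative power and adding: 10^(68.2/10) + 10^(75.4/10) + 10^(71.9/10) + 10^(84.1/10) + 10^(91.2/10) + 10^(63.7/10) = 1.634e+09.
Combined level = 10 log₁₀(1.634e+09) = 92.1 dB.

92.1 dB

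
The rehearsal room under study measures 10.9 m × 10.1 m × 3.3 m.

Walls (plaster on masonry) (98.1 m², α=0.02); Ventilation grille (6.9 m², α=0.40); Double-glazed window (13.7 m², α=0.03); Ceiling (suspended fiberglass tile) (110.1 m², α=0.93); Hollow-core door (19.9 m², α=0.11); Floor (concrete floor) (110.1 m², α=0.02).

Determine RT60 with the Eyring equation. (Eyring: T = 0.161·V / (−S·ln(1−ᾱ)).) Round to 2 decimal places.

S = Σ Sᵢ = 358.8 m².
Σ(Sᵢαᵢ) = 98.1×0.02 + 6.9×0.40 + 13.7×0.03 + 110.1×0.93 + 19.9×0.11 + 110.1×0.02 = 111.917.
Mean coefficient ᾱ = A/S = 0.3119.
−S·ln(1−ᾱ) = −358.8 × ln(1 − 0.3119) = 134.127.
V = 10.9 × 10.1 × 3.3 = 363.297 m³.
T = 0.161·V/[−S·ln(1−ᾱ)] = 0.161·363.297/134.127 = 0.44 s.

0.44 s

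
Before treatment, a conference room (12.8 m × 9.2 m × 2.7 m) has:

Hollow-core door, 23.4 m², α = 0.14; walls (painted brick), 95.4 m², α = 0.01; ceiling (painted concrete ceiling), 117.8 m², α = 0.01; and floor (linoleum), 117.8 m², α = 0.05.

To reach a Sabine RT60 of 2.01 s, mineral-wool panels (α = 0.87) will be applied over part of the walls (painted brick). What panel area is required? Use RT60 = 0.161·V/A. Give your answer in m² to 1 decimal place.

Total absorption A₁ = 23.4×0.14 + 95.4×0.01 + 117.8×0.01 + 117.8×0.05
  = 3.276 + 0.954 + 1.178 + 5.890 = 11.298 m² sabins.
Required A₂ = 0.161·317.952/2.01 = 25.468 sabins.
ΔA needed = 25.468 − 11.298 = 14.170 sabins.
Net gain per m²: Δα = 0.87 − 0.01 = 0.86.
Area = ΔA/Δα = 14.170/0.86 = 16.5 m².

16.5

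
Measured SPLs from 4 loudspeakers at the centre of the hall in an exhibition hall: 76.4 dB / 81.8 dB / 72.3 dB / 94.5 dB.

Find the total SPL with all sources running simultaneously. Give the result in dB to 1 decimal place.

94.8 dB

Σ 10^(Lᵢ/10) = 3.03e+09.
L_total = 10·log₁₀(3.03e+09) = 94.8 dB.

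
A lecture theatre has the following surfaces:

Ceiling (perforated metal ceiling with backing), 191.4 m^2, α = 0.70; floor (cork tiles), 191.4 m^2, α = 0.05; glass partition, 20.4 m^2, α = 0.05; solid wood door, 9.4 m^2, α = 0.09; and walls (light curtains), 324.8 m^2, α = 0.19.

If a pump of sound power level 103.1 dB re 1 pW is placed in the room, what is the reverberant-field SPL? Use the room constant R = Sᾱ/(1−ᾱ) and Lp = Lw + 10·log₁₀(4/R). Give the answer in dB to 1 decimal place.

Σ(Sᵢαᵢ) = 191.4×0.70 + 191.4×0.05 + 20.4×0.05 + 9.4×0.09 + 324.8×0.19 = 207.128; total area S = 737.4 m^2.
ᾱ = 0.2809, so room constant R = A/(1−ᾱ) = 288.038 m^2.
Lp = Lw + 10 log₁₀(4/R) = 103.1 -18.57 = 84.5 dB.

84.5 dB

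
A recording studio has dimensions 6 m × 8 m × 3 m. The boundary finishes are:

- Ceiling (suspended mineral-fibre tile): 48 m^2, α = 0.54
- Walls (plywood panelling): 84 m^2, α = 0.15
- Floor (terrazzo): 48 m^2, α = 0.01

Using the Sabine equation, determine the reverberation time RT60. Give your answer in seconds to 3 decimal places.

0.594 sec

Total absorption A = 48×0.54 + 84×0.15 + 48×0.01
  = 25.920 + 12.600 + 0.480 = 39.000 m^2 sabins.
V = 6·8·3 = 144 m³.
Sabine: RT60 = 0.161 × 144 / 39.000 = 0.594 s.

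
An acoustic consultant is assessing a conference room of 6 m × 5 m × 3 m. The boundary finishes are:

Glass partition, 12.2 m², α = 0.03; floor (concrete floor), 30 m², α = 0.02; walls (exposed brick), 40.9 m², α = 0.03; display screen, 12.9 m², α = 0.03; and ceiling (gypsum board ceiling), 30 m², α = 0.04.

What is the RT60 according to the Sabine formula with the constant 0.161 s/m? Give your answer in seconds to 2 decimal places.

3.83 sec

Equivalent absorption area: A = 12.2·0.03 + 30·0.02 + 40.9·0.03 + 12.9·0.03 + 30·0.04 = 3.780 m².
Volume V = 6 × 5 × 3 = 90 m³.
RT60 = 0.161 · V / A = 0.161 × 90 / 3.780 = 3.83 s.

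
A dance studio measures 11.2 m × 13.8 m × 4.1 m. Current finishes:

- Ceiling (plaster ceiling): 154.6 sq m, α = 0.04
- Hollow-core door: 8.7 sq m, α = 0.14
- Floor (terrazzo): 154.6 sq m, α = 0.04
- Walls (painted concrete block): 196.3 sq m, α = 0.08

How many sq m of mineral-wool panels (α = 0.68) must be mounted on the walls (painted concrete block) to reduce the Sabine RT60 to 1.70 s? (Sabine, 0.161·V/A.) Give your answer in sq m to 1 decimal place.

A₁ = Σ Sᵢαᵢ = 154.6×0.04 + 8.7×0.14 + 154.6×0.04 + 196.3×0.08 = 29.290 sabins.
V = 633.696 m³. Target absorption A₂ = 0.161 × 633.696 / 1.70 = 60.015 sabins.
ΔA needed = 60.015 − 29.290 = 30.725 sabins.
Each sq m of panel replacing the walls (painted concrete block) adds (0.68 − 0.08) = 0.60 sabins.
Area = ΔA/Δα = 30.725/0.60 = 51.2 sq m.

51.2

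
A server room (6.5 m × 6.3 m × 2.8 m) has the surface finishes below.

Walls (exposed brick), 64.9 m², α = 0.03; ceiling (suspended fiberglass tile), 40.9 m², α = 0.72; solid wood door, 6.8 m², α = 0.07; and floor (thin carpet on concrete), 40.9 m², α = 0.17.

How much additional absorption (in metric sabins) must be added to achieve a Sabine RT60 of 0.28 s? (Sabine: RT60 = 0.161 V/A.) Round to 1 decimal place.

27.1 sabins

A₁ = Σ Sᵢαᵢ = 64.9*0.03 + 40.9*0.72 + 6.8*0.07 + 40.9*0.17 = 38.824 sabins.
V = 114.66 m³. Required absorption A₂ = 0.161 × 114.66 / 0.28 = 65.930 sabins.
Additional absorption ΔA = 65.930 − 38.824 = 27.1 sabins.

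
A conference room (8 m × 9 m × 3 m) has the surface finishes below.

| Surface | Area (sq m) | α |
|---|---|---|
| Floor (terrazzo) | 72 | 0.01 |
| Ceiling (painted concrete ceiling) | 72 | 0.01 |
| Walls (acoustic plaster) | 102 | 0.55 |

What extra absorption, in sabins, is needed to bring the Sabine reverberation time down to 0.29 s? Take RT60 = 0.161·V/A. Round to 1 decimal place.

Total absorption A₁ = 72·0.01 + 72·0.01 + 102·0.55
  = 0.720 + 0.720 + 56.100 = 57.540 sq m sabins.
For T = 0.29 s, need A₂ = 0.161·V/T = 0.161·216/0.29 = 119.917 sabins.
ΔA = A₂ − A₁ = 119.917 − 57.540 = 62.4 sabins.

62.4 sabins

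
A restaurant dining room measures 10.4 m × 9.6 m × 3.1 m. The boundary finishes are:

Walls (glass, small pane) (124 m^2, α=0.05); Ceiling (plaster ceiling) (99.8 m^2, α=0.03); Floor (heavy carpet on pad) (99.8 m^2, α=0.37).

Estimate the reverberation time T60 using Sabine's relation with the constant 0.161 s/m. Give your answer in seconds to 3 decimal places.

A = Σ Sᵢαᵢ = 124×0.05 + 99.8×0.03 + 99.8×0.37 = 46.120 sabins.
Room volume: 309.504 m³.
T = 0.161 V/A = 0.161·309.504/46.120 = 1.080 s.

1.080 s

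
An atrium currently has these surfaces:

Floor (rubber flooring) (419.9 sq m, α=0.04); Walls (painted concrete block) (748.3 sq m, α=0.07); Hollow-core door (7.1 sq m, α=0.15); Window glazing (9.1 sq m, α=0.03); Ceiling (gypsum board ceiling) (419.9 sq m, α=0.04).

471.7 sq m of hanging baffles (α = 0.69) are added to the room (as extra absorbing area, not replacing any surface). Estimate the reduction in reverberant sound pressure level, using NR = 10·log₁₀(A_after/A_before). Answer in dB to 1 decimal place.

6.7 dB

Total absorption A_before = 419.9·0.04 + 748.3·0.07 + 7.1·0.15 + 9.1·0.03 + 419.9·0.04
  = 16.796 + 52.381 + 1.065 + 0.273 + 16.796 = 87.311 sq m sabins.
Treatment contributes 471.7·0.69 = 325.473 sabins.
A_after = 87.311 + 325.473 = 412.784 sabins.
Reduction = 10 log₁₀(A_after/A_before) = 10 log₁₀(4.7277) = 6.7 dB.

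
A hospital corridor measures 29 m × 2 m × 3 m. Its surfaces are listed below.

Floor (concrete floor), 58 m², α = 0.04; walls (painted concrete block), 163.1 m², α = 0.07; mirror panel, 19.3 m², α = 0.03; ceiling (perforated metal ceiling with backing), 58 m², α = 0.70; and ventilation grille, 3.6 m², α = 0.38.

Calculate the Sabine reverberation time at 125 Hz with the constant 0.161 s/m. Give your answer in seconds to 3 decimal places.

0.498 sec

A = Σ Sᵢαᵢ = 58·0.04 + 163.1·0.07 + 19.3·0.03 + 58·0.70 + 3.6·0.38 = 56.284 sabins.
Volume V = 29 × 2 × 3 = 174 m³.
T = 0.161 V/A = 0.161·174/56.284 = 0.498 s.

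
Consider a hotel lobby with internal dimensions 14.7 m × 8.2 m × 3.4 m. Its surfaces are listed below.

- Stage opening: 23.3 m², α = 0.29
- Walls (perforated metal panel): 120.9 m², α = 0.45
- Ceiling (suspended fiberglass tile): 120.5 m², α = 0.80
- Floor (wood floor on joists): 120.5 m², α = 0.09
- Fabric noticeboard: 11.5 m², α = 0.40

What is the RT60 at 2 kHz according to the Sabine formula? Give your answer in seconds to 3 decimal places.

Summing Sᵢαᵢ: 6.757 + 54.405 + 96.400 + 10.845 + 4.600 → A = 173.007 sabins.
V = 14.7·8.2·3.4 = 409.836 m³.
T = 0.161 V/A = 0.161·409.836/173.007 = 0.381 s.

0.381 sec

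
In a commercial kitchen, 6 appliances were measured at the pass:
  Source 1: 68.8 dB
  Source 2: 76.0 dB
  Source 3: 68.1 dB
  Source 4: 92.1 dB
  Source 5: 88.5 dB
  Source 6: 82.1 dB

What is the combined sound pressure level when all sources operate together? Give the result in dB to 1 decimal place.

Converting to relative power and adding: 10^(68.8/10) + 10^(76.0/10) + 10^(68.1/10) + 10^(92.1/10) + 10^(88.5/10) + 10^(82.1/10) = 2.546e+09.
L_total = 10·log₁₀(2.546e+09) = 94.1 dB.

94.1 dB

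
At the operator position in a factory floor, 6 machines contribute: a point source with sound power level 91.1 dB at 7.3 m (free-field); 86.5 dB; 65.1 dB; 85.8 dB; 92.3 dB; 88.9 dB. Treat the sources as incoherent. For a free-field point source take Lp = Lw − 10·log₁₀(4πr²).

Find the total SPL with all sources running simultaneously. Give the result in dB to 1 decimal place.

95.2 dB

Source at 7.3 m: Lp = 91.1 − 10·log₁₀(4π·7.3²) = 91.1 − 10·log₁₀(669.662) = 62.8 dB.
Sum in the linear (power) domain: Σ 10^(Lᵢ/10) = 10^(62.8/10) + 10^(86.5/10) + 10^(65.1/10) + 10^(85.8/10) + 10^(92.3/10) + 10^(88.9/10) = 3.307e+09.
Back to dB: 10·log₁₀ Σ = 95.2 dB.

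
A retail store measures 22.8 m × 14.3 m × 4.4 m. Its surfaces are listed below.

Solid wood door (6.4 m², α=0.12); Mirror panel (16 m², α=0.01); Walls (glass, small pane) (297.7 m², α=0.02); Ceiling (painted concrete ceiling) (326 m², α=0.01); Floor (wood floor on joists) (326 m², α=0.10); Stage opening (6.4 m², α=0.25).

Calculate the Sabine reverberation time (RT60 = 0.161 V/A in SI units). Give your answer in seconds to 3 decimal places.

5.209 seconds

Equivalent absorption area: A = 6.4·0.12 + 16·0.01 + 297.7·0.02 + 326·0.01 + 326·0.10 + 6.4·0.25 = 44.342 m².
V = 22.8·14.3·4.4 = 1434.576 m³.
T = 0.161 V/A = 0.161·1434.576/44.342 = 5.209 s.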